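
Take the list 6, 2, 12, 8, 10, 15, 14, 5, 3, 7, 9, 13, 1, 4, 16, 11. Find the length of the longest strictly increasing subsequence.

6

Track the smallest tail for each achievable length (strict):
6 → extends → [6]
2 → replaces 6 → [2]
12 → extends → [2, 12]
8 → replaces 12 → [2, 8]
10 → extends → [2, 8, 10]
15 → extends → [2, 8, 10, 15]
14 → replaces 15 → [2, 8, 10, 14]
5 → replaces 8 → [2, 5, 10, 14]
3 → replaces 5 → [2, 3, 10, 14]
7 → replaces 10 → [2, 3, 7, 14]
9 → replaces 14 → [2, 3, 7, 9]
13 → extends → [2, 3, 7, 9, 13]
1 → replaces 2 → [1, 3, 7, 9, 13]
4 → replaces 7 → [1, 3, 4, 9, 13]
16 → extends → [1, 3, 4, 9, 13, 16]
11 → replaces 13 → [1, 3, 4, 9, 11, 16]
Six tails, so the longest strictly increasing subsequence has length 6 (e.g. 2, 5, 7, 9, 13, 16).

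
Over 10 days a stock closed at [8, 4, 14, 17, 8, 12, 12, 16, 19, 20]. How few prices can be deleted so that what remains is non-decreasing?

3

Fewest deletions = n − (longest non-decreasing subsequence).
Patience tails:
8 → extends → [8]
4 → replaces 8 → [4]
14 → extends → [4, 14]
17 → extends → [4, 14, 17]
8 → replaces 14 → [4, 8, 17]
12 → replaces 17 → [4, 8, 12]
12 → extends → [4, 8, 12, 12]
16 → extends → [4, 8, 12, 12, 16]
19 → extends → [4, 8, 12, 12, 16, 19]
20 → extends → [4, 8, 12, 12, 16, 19, 20]
Longest non-decreasing subsequence has length 7, so deletions = 10 − 7 = 3.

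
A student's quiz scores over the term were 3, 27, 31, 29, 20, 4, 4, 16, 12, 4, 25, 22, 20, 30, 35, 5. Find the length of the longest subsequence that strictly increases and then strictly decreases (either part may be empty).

inc[i] = longest strictly increasing subsequence ending at i; dec[i] = longest strictly decreasing subsequence starting at i:
i:      1  2  3  4  5  6  7  8  9 10 11 12 13 14 15 16
a[i]:   3 27 31 29 20  4  4 16 12  4 25 22 20 30 35  5
inc:    1  2  3  3  2  2  2  3  3  2  4  4  4  5  6  3
dec:    1  5  6  5  4  1  1  3  2  1  4  3  2  2  2  1
Best peak at i=3 (value 31): inc=3, dec=6, length 3+6−1 = 8.

8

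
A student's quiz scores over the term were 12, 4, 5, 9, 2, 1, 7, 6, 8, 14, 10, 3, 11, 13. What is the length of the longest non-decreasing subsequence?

7

Let dp[i] be the length of the longest such subsequence ending at index i:
i:      1  2  3  4  5  6  7  8  9 10 11 12 13 14
a[i]:  12  4  5  9  2  1  7  6  8 14 10  3 11 13
dp:     1  1  2  3  1  1  3  3  4  5  5  2  6  7
Maximum dp value is 7.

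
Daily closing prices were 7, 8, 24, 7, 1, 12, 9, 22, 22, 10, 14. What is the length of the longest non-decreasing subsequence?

5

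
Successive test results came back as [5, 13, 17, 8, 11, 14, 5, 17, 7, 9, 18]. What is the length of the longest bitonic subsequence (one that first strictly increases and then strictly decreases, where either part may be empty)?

inc[i] = longest strictly increasing subsequence ending at i; dec[i] = longest strictly decreasing subsequence starting at i:
i:      1  2  3  4  5  6  7  8  9 10 11
a[i]:   5 13 17  8 11 14  5 17  7  9 18
inc:    1  2  3  2  3  4  1  5  2  3  6
dec:    1  3  3  2  2  2  1  2  1  1  1
Best peak at i=8 (value 17): inc=5, dec=2, length 5+2−1 = 6.

6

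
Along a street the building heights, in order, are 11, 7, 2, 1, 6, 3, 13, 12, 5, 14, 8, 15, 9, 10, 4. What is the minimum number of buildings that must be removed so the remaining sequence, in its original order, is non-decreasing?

9

Fewest deletions = n − (longest non-decreasing subsequence).
Patience tails:
11 → extends → [11]
7 → replaces 11 → [7]
2 → replaces 7 → [2]
1 → replaces 2 → [1]
6 → extends → [1, 6]
3 → replaces 6 → [1, 3]
13 → extends → [1, 3, 13]
12 → replaces 13 → [1, 3, 12]
5 → replaces 12 → [1, 3, 5]
14 → extends → [1, 3, 5, 14]
8 → replaces 14 → [1, 3, 5, 8]
15 → extends → [1, 3, 5, 8, 15]
9 → replaces 15 → [1, 3, 5, 8, 9]
10 → extends → [1, 3, 5, 8, 9, 10]
4 → replaces 5 → [1, 3, 4, 8, 9, 10]
Longest non-decreasing subsequence has length 6, so deletions = 15 − 6 = 9.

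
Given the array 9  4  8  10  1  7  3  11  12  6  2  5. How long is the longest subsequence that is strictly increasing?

5

Let dp[i] be the length of the longest such subsequence ending at index i:
i:      1  2  3  4  5  6  7  8  9 10 11 12
a[i]:   9  4  8 10  1  7  3 11 12  6  2  5
dp:     1  1  2  3  1  2  2  4  5  3  2  3
Maximum dp value is 5.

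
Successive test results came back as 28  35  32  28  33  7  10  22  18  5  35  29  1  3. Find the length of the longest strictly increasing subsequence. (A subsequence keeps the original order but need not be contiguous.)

4

Let dp[i] be the length of the longest such subsequence ending at index i:
i:      1  2  3  4  5  6  7  8  9 10 11 12 13 14
a[i]:  28 35 32 28 33  7 10 22 18  5 35 29  1  3
dp:     1  2  2  1  3  1  2  3  3  1  4  4  1  2
Maximum dp value is 4.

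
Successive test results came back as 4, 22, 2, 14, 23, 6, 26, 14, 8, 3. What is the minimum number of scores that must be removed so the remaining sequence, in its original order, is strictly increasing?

6

Fewest deletions = n − (longest strictly increasing subsequence).
i:      1  2  3  4  5  6  7  8  9 10
a[i]:   4 22  2 14 23  6 26 14  8  3
dp:     1  2  1  2  3  2  4  3  3  2
max dp = 4, so deletions = 10 − 4 = 6.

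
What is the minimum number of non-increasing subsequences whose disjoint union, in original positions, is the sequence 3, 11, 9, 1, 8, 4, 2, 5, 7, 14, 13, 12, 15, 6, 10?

The minimum number of non-increasing subsequences covering a sequence equals the length of its longest strictly increasing subsequence.
LIS length is 6 (e.g. 3, 4, 5, 7, 14, 15), so 6 piles are needed.

6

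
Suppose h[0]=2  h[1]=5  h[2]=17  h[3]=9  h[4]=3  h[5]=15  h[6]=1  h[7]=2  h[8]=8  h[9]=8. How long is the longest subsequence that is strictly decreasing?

4

Let dp[i] be the longest strictly decreasing subsequence ending at i:
i:      0  1  2  3  4  5  6  7  8  9
h[i]:   2  5 17  9  3 15  1  2  8  8
dp:     1  1  1  2  3  2  4  4  3  3
Maximum is 4.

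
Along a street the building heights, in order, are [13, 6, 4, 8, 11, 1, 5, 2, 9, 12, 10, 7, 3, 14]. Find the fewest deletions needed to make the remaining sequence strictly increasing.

9

Fewest deletions = n − (longest strictly increasing subsequence).
Patience tails:
13 → extends → [13]
6 → replaces 13 → [6]
4 → replaces 6 → [4]
8 → extends → [4, 8]
11 → extends → [4, 8, 11]
1 → replaces 4 → [1, 8, 11]
5 → replaces 8 → [1, 5, 11]
2 → replaces 5 → [1, 2, 11]
9 → replaces 11 → [1, 2, 9]
12 → extends → [1, 2, 9, 12]
10 → replaces 12 → [1, 2, 9, 10]
7 → replaces 9 → [1, 2, 7, 10]
3 → replaces 7 → [1, 2, 3, 10]
14 → extends → [1, 2, 3, 10, 14]
Longest strictly increasing subsequence has length 5, so deletions = 14 − 5 = 9.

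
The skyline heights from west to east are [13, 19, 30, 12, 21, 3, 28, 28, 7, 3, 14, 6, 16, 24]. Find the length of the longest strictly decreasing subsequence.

Let dp[i] be the longest strictly decreasing subsequence ending at i:
i:      1  2  3  4  5  6  7  8  9 10 11 12 13 14
a[i]:  13 19 30 12 21  3 28 28  7  3 14  6 16 24
dp:     1  1  1  2  2  3  2  2  3  4  3  4  3  3
Maximum is 4.

4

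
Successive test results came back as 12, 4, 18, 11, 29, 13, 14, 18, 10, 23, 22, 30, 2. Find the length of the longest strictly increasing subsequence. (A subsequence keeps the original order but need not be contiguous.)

Track the smallest tail for each achievable length (strict):
12 → extends → [12]
4 → replaces 12 → [4]
18 → extends → [4, 18]
11 → replaces 18 → [4, 11]
29 → extends → [4, 11, 29]
13 → replaces 29 → [4, 11, 13]
14 → extends → [4, 11, 13, 14]
18 → extends → [4, 11, 13, 14, 18]
10 → replaces 11 → [4, 10, 13, 14, 18]
23 → extends → [4, 10, 13, 14, 18, 23]
22 → replaces 23 → [4, 10, 13, 14, 18, 22]
30 → extends → [4, 10, 13, 14, 18, 22, 30]
2 → replaces 4 → [2, 10, 13, 14, 18, 22, 30]
Seven tails, so the longest strictly increasing subsequence has length 7 (e.g. 4, 11, 13, 14, 18, 23, 30).

7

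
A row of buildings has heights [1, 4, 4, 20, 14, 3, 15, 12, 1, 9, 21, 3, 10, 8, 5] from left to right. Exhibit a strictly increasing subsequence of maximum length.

Patience tails give the LIS length; then backtrack through the dp parents:
1 → extends → [1]
4 → extends → [1, 4]
4 → already a tail → [1, 4]
20 → extends → [1, 4, 20]
14 → replaces 20 → [1, 4, 14]
3 → replaces 4 → [1, 3, 14]
15 → extends → [1, 3, 14, 15]
12 → replaces 14 → [1, 3, 12, 15]
1 → already a tail → [1, 3, 12, 15]
9 → replaces 12 → [1, 3, 9, 15]
21 → extends → [1, 3, 9, 15, 21]
3 → already a tail → [1, 3, 9, 15, 21]
10 → replaces 15 → [1, 3, 9, 10, 21]
8 → replaces 9 → [1, 3, 8, 10, 21]
5 → replaces 8 → [1, 3, 5, 10, 21]
Length 5; one witness is 1, 4, 14, 15, 21.

1, 4, 14, 15, 21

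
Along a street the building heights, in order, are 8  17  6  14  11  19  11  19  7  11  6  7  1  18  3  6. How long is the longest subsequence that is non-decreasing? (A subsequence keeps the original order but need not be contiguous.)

5

Let dp[i] be the length of the longest such subsequence ending at index i:
i:      1  2  3  4  5  6  7  8  9 10 11 12 13 14 15 16
a[i]:   8 17  6 14 11 19 11 19  7 11  6  7  1 18  3  6
dp:     1  2  1  2  2  3  3  4  2  4  2  3  1  5  2  3
Maximum dp value is 5.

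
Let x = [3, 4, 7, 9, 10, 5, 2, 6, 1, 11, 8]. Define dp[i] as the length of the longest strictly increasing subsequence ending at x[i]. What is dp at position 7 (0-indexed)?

4

dp[i] = 1 + max{dp[j] : j<i, x[j]<x[i]} (or 1 if no such j):
i:      0  1  2  3  4  5  6  7  8  9 10
x[i]:   3  4  7  9 10  5  2  6  1 11  8
dp:     1  2  3  4  5  3  1  4  1  6  5
At index 7 the value is 4.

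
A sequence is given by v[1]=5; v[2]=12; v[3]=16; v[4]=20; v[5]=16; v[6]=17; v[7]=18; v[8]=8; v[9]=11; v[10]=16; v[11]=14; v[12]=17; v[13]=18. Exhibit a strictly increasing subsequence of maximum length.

5, 8, 11, 16, 17, 18

Patience tails give the LIS length; then backtrack through the dp parents:
5 → extends → [5]
12 → extends → [5, 12]
16 → extends → [5, 12, 16]
20 → extends → [5, 12, 16, 20]
16 → already a tail → [5, 12, 16, 20]
17 → replaces 20 → [5, 12, 16, 17]
18 → extends → [5, 12, 16, 17, 18]
8 → replaces 12 → [5, 8, 16, 17, 18]
11 → replaces 16 → [5, 8, 11, 17, 18]
16 → replaces 17 → [5, 8, 11, 16, 18]
14 → replaces 16 → [5, 8, 11, 14, 18]
17 → replaces 18 → [5, 8, 11, 14, 17]
18 → extends → [5, 8, 11, 14, 17, 18]
Length 6; one witness is 5, 8, 11, 16, 17, 18.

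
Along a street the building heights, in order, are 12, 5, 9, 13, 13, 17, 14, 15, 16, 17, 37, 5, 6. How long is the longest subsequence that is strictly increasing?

Let dp[i] be the length of the longest such subsequence ending at index i:
i:      1  2  3  4  5  6  7  8  9 10 11 12 13
a[i]:  12  5  9 13 13 17 14 15 16 17 37  5  6
dp:     1  1  2  3  3  4  4  5  6  7  8  1  2
Maximum dp value is 8.

8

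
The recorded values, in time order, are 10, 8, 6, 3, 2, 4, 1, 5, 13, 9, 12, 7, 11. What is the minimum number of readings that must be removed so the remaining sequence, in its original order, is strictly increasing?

Fewest deletions = n − (longest strictly increasing subsequence).
i:      1  2  3  4  5  6  7  8  9 10 11 12 13
a[i]:  10  8  6  3  2  4  1  5 13  9 12  7 11
dp:     1  1  1  1  1  2  1  3  4  4  5  4  5
max dp = 5, so deletions = 13 − 5 = 8.

8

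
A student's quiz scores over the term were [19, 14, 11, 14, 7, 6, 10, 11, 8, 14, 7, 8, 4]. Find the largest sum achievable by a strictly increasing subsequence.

42

Let S[i] be the best sum of a strictly increasing subsequence ending at i:
i:      1  2  3  4  5  6  7  8  9 10 11 12 13
a[i]:  19 14 11 14  7  6 10 11  8 14  7  8  4
S:     19 14 11 25  7  6 17 28 15 42 13 21  4
Maximum is 42 (e.g. 7 + 10 + 11 + 14).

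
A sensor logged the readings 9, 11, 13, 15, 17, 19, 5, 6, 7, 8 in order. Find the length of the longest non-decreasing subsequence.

Track the smallest tail for each achievable length (allowing ties):
9 → extends → [9]
11 → extends → [9, 11]
13 → extends → [9, 11, 13]
15 → extends → [9, 11, 13, 15]
17 → extends → [9, 11, 13, 15, 17]
19 → extends → [9, 11, 13, 15, 17, 19]
5 → replaces 9 → [5, 11, 13, 15, 17, 19]
6 → replaces 11 → [5, 6, 13, 15, 17, 19]
7 → replaces 13 → [5, 6, 7, 15, 17, 19]
8 → replaces 15 → [5, 6, 7, 8, 17, 19]
Six tails, so the longest non-decreasing subsequence has length 6 (e.g. 9, 11, 13, 15, 17, 19).

6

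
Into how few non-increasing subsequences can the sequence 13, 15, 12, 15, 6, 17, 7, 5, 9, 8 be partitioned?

3

Place each on the leftmost legal pile:
13 → new pile 1 (tops now [13])
15 → new pile 2 (tops now [13, 15])
12 → pile 1 (tops now [12, 15])
15 → pile 2 (tops now [12, 15])
6 → pile 1 (tops now [6, 15])
17 → new pile 3 (tops now [6, 15, 17])
7 → pile 2 (tops now [6, 7, 17])
5 → pile 1 (tops now [5, 7, 17])
9 → pile 3 (tops now [5, 7, 9])
8 → pile 3 (tops now [5, 7, 8])
Three piles.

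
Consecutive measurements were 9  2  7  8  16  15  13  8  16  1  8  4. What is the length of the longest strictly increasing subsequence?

5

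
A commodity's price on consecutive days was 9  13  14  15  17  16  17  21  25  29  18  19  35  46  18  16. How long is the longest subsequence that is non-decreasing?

11

Let dp[i] be the length of the longest such subsequence ending at index i:
i:      1  2  3  4  5  6  7  8  9 10 11 12 13 14 15 16
a[i]:   9 13 14 15 17 16 17 21 25 29 18 19 35 46 18 16
dp:     1  2  3  4  5  5  6  7  8  9  7  8 10 11  8  6
Maximum dp value is 11.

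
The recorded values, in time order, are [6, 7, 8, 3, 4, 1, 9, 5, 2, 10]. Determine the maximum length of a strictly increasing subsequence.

Track the smallest tail for each achievable length (strict):
6 → extends → [6]
7 → extends → [6, 7]
8 → extends → [6, 7, 8]
3 → replaces 6 → [3, 7, 8]
4 → replaces 7 → [3, 4, 8]
1 → replaces 3 → [1, 4, 8]
9 → extends → [1, 4, 8, 9]
5 → replaces 8 → [1, 4, 5, 9]
2 → replaces 4 → [1, 2, 5, 9]
10 → extends → [1, 2, 5, 9, 10]
Five tails, so the longest strictly increasing subsequence has length 5 (e.g. 6, 7, 8, 9, 10).

5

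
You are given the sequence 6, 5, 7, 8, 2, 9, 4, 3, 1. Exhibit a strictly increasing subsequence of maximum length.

Patience tails give the LIS length; then backtrack through the dp parents:
6 → extends → [6]
5 → replaces 6 → [5]
7 → extends → [5, 7]
8 → extends → [5, 7, 8]
2 → replaces 5 → [2, 7, 8]
9 → extends → [2, 7, 8, 9]
4 → replaces 7 → [2, 4, 8, 9]
3 → replaces 4 → [2, 3, 8, 9]
1 → replaces 2 → [1, 3, 8, 9]
Length 4; one witness is 6, 7, 8, 9.

6, 7, 8, 9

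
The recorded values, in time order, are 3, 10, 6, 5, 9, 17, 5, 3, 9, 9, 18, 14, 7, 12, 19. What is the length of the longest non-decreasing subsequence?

Track the smallest tail for each achievable length (allowing ties):
3 → extends → [3]
10 → extends → [3, 10]
6 → replaces 10 → [3, 6]
5 → replaces 6 → [3, 5]
9 → extends → [3, 5, 9]
17 → extends → [3, 5, 9, 17]
5 → replaces 9 → [3, 5, 5, 17]
3 → replaces 5 → [3, 3, 5, 17]
9 → replaces 17 → [3, 3, 5, 9]
9 → extends → [3, 3, 5, 9, 9]
18 → extends → [3, 3, 5, 9, 9, 18]
14 → replaces 18 → [3, 3, 5, 9, 9, 14]
7 → replaces 9 → [3, 3, 5, 7, 9, 14]
12 → replaces 14 → [3, 3, 5, 7, 9, 12]
19 → extends → [3, 3, 5, 7, 9, 12, 19]
Seven tails, so the longest non-decreasing subsequence has length 7 (e.g. 3, 6, 9, 9, 9, 18, 19).

7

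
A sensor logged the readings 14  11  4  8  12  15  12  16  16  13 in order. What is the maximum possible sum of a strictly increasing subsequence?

55

Let S[i] be the best sum of a strictly increasing subsequence ending at i:
i:      1  2  3  4  5  6  7  8  9 10
a[i]:  14 11  4  8 12 15 12 16 16 13
S:     14 11  4 12 24 39 24 55 55 37
Maximum is 55 (e.g. 4 + 8 + 12 + 15 + 16).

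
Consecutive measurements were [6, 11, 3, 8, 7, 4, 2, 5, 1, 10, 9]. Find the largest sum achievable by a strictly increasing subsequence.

Let S[i] be the best sum of a strictly increasing subsequence ending at i:
i:      1  2  3  4  5  6  7  8  9 10 11
a[i]:   6 11  3  8  7  4  2  5  1 10  9
S:      6 17  3 14 13  7  2 12  1 24 23
Maximum is 24 (e.g. 6 + 8 + 10).

24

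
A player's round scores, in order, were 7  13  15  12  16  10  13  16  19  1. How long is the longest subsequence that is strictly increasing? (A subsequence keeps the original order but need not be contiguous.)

Track the smallest tail for each achievable length (strict):
7 → extends → [7]
13 → extends → [7, 13]
15 → extends → [7, 13, 15]
12 → replaces 13 → [7, 12, 15]
16 → extends → [7, 12, 15, 16]
10 → replaces 12 → [7, 10, 15, 16]
13 → replaces 15 → [7, 10, 13, 16]
16 → already a tail → [7, 10, 13, 16]
19 → extends → [7, 10, 13, 16, 19]
1 → replaces 7 → [1, 10, 13, 16, 19]
Five tails, so the longest strictly increasing subsequence has length 5 (e.g. 7, 13, 15, 16, 19).

5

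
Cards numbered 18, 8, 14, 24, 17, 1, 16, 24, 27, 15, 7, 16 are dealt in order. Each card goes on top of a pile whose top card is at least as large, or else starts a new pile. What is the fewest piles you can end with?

Place each on the leftmost legal pile:
18 → new pile 1 (tops now [18])
8 → pile 1 (tops now [8])
14 → new pile 2 (tops now [8, 14])
24 → new pile 3 (tops now [8, 14, 24])
17 → pile 3 (tops now [8, 14, 17])
1 → pile 1 (tops now [1, 14, 17])
16 → pile 3 (tops now [1, 14, 16])
24 → new pile 4 (tops now [1, 14, 16, 24])
27 → new pile 5 (tops now [1, 14, 16, 24, 27])
15 → pile 3 (tops now [1, 14, 15, 24, 27])
7 → pile 2 (tops now [1, 7, 15, 24, 27])
16 → pile 4 (tops now [1, 7, 15, 16, 27])
Five piles.

5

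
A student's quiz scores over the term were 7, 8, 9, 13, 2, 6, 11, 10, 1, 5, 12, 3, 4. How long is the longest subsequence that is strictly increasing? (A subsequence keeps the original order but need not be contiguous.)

5

Track the smallest tail for each achievable length (strict):
7 → extends → [7]
8 → extends → [7, 8]
9 → extends → [7, 8, 9]
13 → extends → [7, 8, 9, 13]
2 → replaces 7 → [2, 8, 9, 13]
6 → replaces 8 → [2, 6, 9, 13]
11 → replaces 13 → [2, 6, 9, 11]
10 → replaces 11 → [2, 6, 9, 10]
1 → replaces 2 → [1, 6, 9, 10]
5 → replaces 6 → [1, 5, 9, 10]
12 → extends → [1, 5, 9, 10, 12]
3 → replaces 5 → [1, 3, 9, 10, 12]
4 → replaces 9 → [1, 3, 4, 10, 12]
Five tails, so the longest strictly increasing subsequence has length 5 (e.g. 7, 8, 9, 11, 12).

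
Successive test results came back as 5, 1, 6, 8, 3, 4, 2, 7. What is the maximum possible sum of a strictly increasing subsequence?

Let S[i] be the best sum of a strictly increasing subsequence ending at i:
i:      1  2  3  4  5  6  7  8
a[i]:   5  1  6  8  3  4  2  7
S:      5  1 11 19  4  8  3 18
Maximum is 19 (e.g. 5 + 6 + 8).

19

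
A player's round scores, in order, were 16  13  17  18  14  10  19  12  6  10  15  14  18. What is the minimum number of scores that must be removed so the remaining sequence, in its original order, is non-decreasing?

9

Fewest deletions = n − (longest non-decreasing subsequence).
Patience tails:
16 → extends → [16]
13 → replaces 16 → [13]
17 → extends → [13, 17]
18 → extends → [13, 17, 18]
14 → replaces 17 → [13, 14, 18]
10 → replaces 13 → [10, 14, 18]
19 → extends → [10, 14, 18, 19]
12 → replaces 14 → [10, 12, 18, 19]
6 → replaces 10 → [6, 12, 18, 19]
10 → replaces 12 → [6, 10, 18, 19]
15 → replaces 18 → [6, 10, 15, 19]
14 → replaces 15 → [6, 10, 14, 19]
18 → replaces 19 → [6, 10, 14, 18]
Longest non-decreasing subsequence has length 4, so deletions = 13 − 4 = 9.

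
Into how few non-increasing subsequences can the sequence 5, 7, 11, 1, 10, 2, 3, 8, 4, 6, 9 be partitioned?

Place each on the leftmost legal pile:
5 → new pile 1 (tops now [5])
7 → new pile 2 (tops now [5, 7])
11 → new pile 3 (tops now [5, 7, 11])
1 → pile 1 (tops now [1, 7, 11])
10 → pile 3 (tops now [1, 7, 10])
2 → pile 2 (tops now [1, 2, 10])
3 → pile 3 (tops now [1, 2, 3])
8 → new pile 4 (tops now [1, 2, 3, 8])
4 → pile 4 (tops now [1, 2, 3, 4])
6 → new pile 5 (tops now [1, 2, 3, 4, 6])
9 → new pile 6 (tops now [1, 2, 3, 4, 6, 9])
Six piles.

6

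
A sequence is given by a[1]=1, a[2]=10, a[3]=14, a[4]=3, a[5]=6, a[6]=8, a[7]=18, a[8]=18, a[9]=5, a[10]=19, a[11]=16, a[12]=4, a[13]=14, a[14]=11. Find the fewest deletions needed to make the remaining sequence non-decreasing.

7

Fewest deletions = n − (longest non-decreasing subsequence).
i:      1  2  3  4  5  6  7  8  9 10 11 12 13 14
a[i]:   1 10 14  3  6  8 18 18  5 19 16  4 14 11
dp:     1  2  3  2  3  4  5  6  3  7  5  3  5  5
max dp = 7, so deletions = 14 − 7 = 7.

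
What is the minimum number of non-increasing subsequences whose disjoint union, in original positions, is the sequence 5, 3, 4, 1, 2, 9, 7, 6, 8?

Place each on the leftmost legal pile:
5 → new pile 1 (tops now [5])
3 → pile 1 (tops now [3])
4 → new pile 2 (tops now [3, 4])
1 → pile 1 (tops now [1, 4])
2 → pile 2 (tops now [1, 2])
9 → new pile 3 (tops now [1, 2, 9])
7 → pile 3 (tops now [1, 2, 7])
6 → pile 3 (tops now [1, 2, 6])
8 → new pile 4 (tops now [1, 2, 6, 8])
Four piles.

4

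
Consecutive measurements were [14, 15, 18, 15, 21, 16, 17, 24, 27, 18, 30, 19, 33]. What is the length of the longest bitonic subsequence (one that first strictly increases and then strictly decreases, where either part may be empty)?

8

inc[i] = longest strictly increasing subsequence ending at i; dec[i] = longest strictly decreasing subsequence starting at i:
i:      1  2  3  4  5  6  7  8  9 10 11 12 13
a[i]:  14 15 18 15 21 16 17 24 27 18 30 19 33
inc:    1  2  3  2  4  3  4  5  6  5  7  6  8
dec:    1  1  2  1  2  1  1  2  2  1  2  1  1
Best peak at i=11 (value 30): inc=7, dec=2, length 7+2−1 = 8.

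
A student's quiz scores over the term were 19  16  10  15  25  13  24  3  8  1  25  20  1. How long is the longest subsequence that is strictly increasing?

4

Track the smallest tail for each achievable length (strict):
19 → extends → [19]
16 → replaces 19 → [16]
10 → replaces 16 → [10]
15 → extends → [10, 15]
25 → extends → [10, 15, 25]
13 → replaces 15 → [10, 13, 25]
24 → replaces 25 → [10, 13, 24]
3 → replaces 10 → [3, 13, 24]
8 → replaces 13 → [3, 8, 24]
1 → replaces 3 → [1, 8, 24]
25 → extends → [1, 8, 24, 25]
20 → replaces 24 → [1, 8, 20, 25]
1 → already a tail → [1, 8, 20, 25]
Four tails, so the longest strictly increasing subsequence has length 4 (e.g. 10, 15, 24, 25).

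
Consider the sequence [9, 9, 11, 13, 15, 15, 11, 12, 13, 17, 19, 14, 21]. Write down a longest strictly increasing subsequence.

9, 11, 13, 15, 17, 19, 21

Patience tails give the LIS length; then backtrack through the dp parents:
9 → extends → [9]
9 → already a tail → [9]
11 → extends → [9, 11]
13 → extends → [9, 11, 13]
15 → extends → [9, 11, 13, 15]
15 → already a tail → [9, 11, 13, 15]
11 → already a tail → [9, 11, 13, 15]
12 → replaces 13 → [9, 11, 12, 15]
13 → replaces 15 → [9, 11, 12, 13]
17 → extends → [9, 11, 12, 13, 17]
19 → extends → [9, 11, 12, 13, 17, 19]
14 → replaces 17 → [9, 11, 12, 13, 14, 19]
21 → extends → [9, 11, 12, 13, 14, 19, 21]
Length 7; one witness is 9, 11, 13, 15, 17, 19, 21.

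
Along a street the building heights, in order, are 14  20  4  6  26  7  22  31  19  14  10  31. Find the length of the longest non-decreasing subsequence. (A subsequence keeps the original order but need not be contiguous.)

6

Let dp[i] be the length of the longest such subsequence ending at index i:
i:      1  2  3  4  5  6  7  8  9 10 11 12
a[i]:  14 20  4  6 26  7 22 31 19 14 10 31
dp:     1  2  1  2  3  3  4  5  4  4  4  6
Maximum dp value is 6.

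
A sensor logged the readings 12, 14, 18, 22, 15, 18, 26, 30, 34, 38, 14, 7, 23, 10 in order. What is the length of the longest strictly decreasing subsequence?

4

Negate each value so 'decreasing' becomes 'increasing', then run patience tails on the negated sequence:
-12 → extends → [-12]
-14 → replaces -12 → [-14]
-18 → replaces -14 → [-18]
-22 → replaces -18 → [-22]
-15 → extends → [-22, -15]
-18 → replaces -15 → [-22, -18]
-26 → replaces -22 → [-26, -18]
-30 → replaces -26 → [-30, -18]
-34 → replaces -30 → [-34, -18]
-38 → replaces -34 → [-38, -18]
-14 → extends → [-38, -18, -14]
-7 → extends → [-38, -18, -14, -7]
-23 → replaces -18 → [-38, -23, -14, -7]
-10 → replaces -7 → [-38, -23, -14, -10]
Four tails, so the longest strictly decreasing subsequence of the original has length 4.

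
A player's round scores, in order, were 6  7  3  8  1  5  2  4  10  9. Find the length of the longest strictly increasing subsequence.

Track the smallest tail for each achievable length (strict):
6 → extends → [6]
7 → extends → [6, 7]
3 → replaces 6 → [3, 7]
8 → extends → [3, 7, 8]
1 → replaces 3 → [1, 7, 8]
5 → replaces 7 → [1, 5, 8]
2 → replaces 5 → [1, 2, 8]
4 → replaces 8 → [1, 2, 4]
10 → extends → [1, 2, 4, 10]
9 → replaces 10 → [1, 2, 4, 9]
Four tails, so the longest strictly increasing subsequence has length 4 (e.g. 6, 7, 8, 10).

4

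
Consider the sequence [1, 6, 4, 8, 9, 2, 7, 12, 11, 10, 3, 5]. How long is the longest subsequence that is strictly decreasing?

4

Negate each value so 'decreasing' becomes 'increasing', then run patience tails on the negated sequence:
-1 → extends → [-1]
-6 → replaces -1 → [-6]
-4 → extends → [-6, -4]
-8 → replaces -6 → [-8, -4]
-9 → replaces -8 → [-9, -4]
-2 → extends → [-9, -4, -2]
-7 → replaces -4 → [-9, -7, -2]
-12 → replaces -9 → [-12, -7, -2]
-11 → replaces -7 → [-12, -11, -2]
-10 → replaces -2 → [-12, -11, -10]
-3 → extends → [-12, -11, -10, -3]
-5 → replaces -3 → [-12, -11, -10, -5]
Four tails, so the longest strictly decreasing subsequence of the original has length 4.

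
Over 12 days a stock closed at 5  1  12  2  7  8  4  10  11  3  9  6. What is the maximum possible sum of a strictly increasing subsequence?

Let S[i] be the best sum of a strictly increasing subsequence ending at i:
i:      1  2  3  4  5  6  7  8  9 10 11 12
a[i]:   5  1 12  2  7  8  4 10 11  3  9  6
S:      5  1 17  3 12 20  7 30 41  6 29 13
Maximum is 41 (e.g. 5 + 7 + 8 + 10 + 11).

41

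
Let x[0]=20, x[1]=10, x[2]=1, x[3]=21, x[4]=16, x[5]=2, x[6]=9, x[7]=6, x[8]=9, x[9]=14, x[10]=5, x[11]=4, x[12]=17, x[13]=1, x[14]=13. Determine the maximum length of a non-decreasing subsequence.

6

Track the smallest tail for each achievable length (allowing ties):
20 → extends → [20]
10 → replaces 20 → [10]
1 → replaces 10 → [1]
21 → extends → [1, 21]
16 → replaces 21 → [1, 16]
2 → replaces 16 → [1, 2]
9 → extends → [1, 2, 9]
6 → replaces 9 → [1, 2, 6]
9 → extends → [1, 2, 6, 9]
14 → extends → [1, 2, 6, 9, 14]
5 → replaces 6 → [1, 2, 5, 9, 14]
4 → replaces 5 → [1, 2, 4, 9, 14]
17 → extends → [1, 2, 4, 9, 14, 17]
1 → replaces 2 → [1, 1, 4, 9, 14, 17]
13 → replaces 14 → [1, 1, 4, 9, 13, 17]
Six tails, so the longest non-decreasing subsequence has length 6 (e.g. 1, 2, 9, 9, 14, 17).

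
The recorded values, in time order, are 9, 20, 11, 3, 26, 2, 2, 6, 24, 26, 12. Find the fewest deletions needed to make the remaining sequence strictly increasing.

7

Fewest deletions = n − (longest strictly increasing subsequence).
i:      1  2  3  4  5  6  7  8  9 10 11
a[i]:   9 20 11  3 26  2  2  6 24 26 12
dp:     1  2  2  1  3  1  1  2  3  4  3
max dp = 4, so deletions = 11 − 4 = 7.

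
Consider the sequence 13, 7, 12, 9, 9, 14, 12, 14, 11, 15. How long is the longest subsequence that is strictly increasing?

5

Let dp[i] be the length of the longest such subsequence ending at index i:
i:      1  2  3  4  5  6  7  8  9 10
a[i]:  13  7 12  9  9 14 12 14 11 15
dp:     1  1  2  2  2  3  3  4  3  5
Maximum dp value is 5.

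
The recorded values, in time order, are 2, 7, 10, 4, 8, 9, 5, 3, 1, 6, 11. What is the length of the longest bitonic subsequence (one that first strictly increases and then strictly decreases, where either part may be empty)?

7

inc[i] = longest strictly increasing subsequence ending at i; dec[i] = longest strictly decreasing subsequence starting at i:
i:      1  2  3  4  5  6  7  8  9 10 11
a[i]:   2  7 10  4  8  9  5  3  1  6 11
inc:    1  2  3  2  3  4  3  2  1  4  5
dec:    2  4  5  3  4  4  3  2  1  1  1
Best peak at i=3 (value 10): inc=3, dec=5, length 3+5−1 = 7.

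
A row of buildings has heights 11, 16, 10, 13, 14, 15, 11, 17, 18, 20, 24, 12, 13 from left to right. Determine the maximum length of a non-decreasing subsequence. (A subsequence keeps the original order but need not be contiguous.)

8

Let dp[i] be the length of the longest such subsequence ending at index i:
i:      1  2  3  4  5  6  7  8  9 10 11 12 13
a[i]:  11 16 10 13 14 15 11 17 18 20 24 12 13
dp:     1  2  1  2  3  4  2  5  6  7  8  3  4
Maximum dp value is 8.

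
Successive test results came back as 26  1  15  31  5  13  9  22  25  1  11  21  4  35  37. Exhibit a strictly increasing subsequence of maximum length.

1, 5, 13, 22, 25, 35, 37

Patience tails give the LIS length; then backtrack through the dp parents:
26 → extends → [26]
1 → replaces 26 → [1]
15 → extends → [1, 15]
31 → extends → [1, 15, 31]
5 → replaces 15 → [1, 5, 31]
13 → replaces 31 → [1, 5, 13]
9 → replaces 13 → [1, 5, 9]
22 → extends → [1, 5, 9, 22]
25 → extends → [1, 5, 9, 22, 25]
1 → already a tail → [1, 5, 9, 22, 25]
11 → replaces 22 → [1, 5, 9, 11, 25]
21 → replaces 25 → [1, 5, 9, 11, 21]
4 → replaces 5 → [1, 4, 9, 11, 21]
35 → extends → [1, 4, 9, 11, 21, 35]
37 → extends → [1, 4, 9, 11, 21, 35, 37]
Length 7; one witness is 1, 5, 13, 22, 25, 35, 37.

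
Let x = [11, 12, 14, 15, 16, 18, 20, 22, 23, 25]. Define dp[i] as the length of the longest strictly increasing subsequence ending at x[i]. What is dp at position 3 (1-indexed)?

dp[i] = 1 + max{dp[j] : j<i, x[j]<x[i]} (or 1 if no such j):
i:      1  2  3  4  5  6  7  8  9 10
x[i]:  11 12 14 15 16 18 20 22 23 25
dp:     1  2  3  4  5  6  7  8  9 10
At index 3 the value is 3.

3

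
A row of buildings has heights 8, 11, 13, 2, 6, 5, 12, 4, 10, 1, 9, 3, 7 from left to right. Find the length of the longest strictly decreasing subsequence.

5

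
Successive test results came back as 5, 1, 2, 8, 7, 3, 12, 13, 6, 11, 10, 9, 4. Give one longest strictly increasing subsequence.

Patience tails give the LIS length; then backtrack through the dp parents:
5 → extends → [5]
1 → replaces 5 → [1]
2 → extends → [1, 2]
8 → extends → [1, 2, 8]
7 → replaces 8 → [1, 2, 7]
3 → replaces 7 → [1, 2, 3]
12 → extends → [1, 2, 3, 12]
13 → extends → [1, 2, 3, 12, 13]
6 → replaces 12 → [1, 2, 3, 6, 13]
11 → replaces 13 → [1, 2, 3, 6, 11]
10 → replaces 11 → [1, 2, 3, 6, 10]
9 → replaces 10 → [1, 2, 3, 6, 9]
4 → replaces 6 → [1, 2, 3, 4, 9]
Length 5; one witness is 1, 2, 8, 12, 13.

1, 2, 8, 12, 13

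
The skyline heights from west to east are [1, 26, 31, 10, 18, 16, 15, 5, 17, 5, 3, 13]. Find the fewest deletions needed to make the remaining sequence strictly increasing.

Fewest deletions = n − (longest strictly increasing subsequence).
i:      1  2  3  4  5  6  7  8  9 10 11 12
a[i]:   1 26 31 10 18 16 15  5 17  5  3 13
dp:     1  2  3  2  3  3  3  2  4  2  2  3
max dp = 4, so deletions = 12 − 4 = 8.

8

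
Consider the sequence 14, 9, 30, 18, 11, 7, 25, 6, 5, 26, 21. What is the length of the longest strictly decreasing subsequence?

Negate each value so 'decreasing' becomes 'increasing', then run patience tails on the negated sequence:
-14 → extends → [-14]
-9 → extends → [-14, -9]
-30 → replaces -14 → [-30, -9]
-18 → replaces -9 → [-30, -18]
-11 → extends → [-30, -18, -11]
-7 → extends → [-30, -18, -11, -7]
-25 → replaces -18 → [-30, -25, -11, -7]
-6 → extends → [-30, -25, -11, -7, -6]
-5 → extends → [-30, -25, -11, -7, -6, -5]
-26 → replaces -25 → [-30, -26, -11, -7, -6, -5]
-21 → replaces -11 → [-30, -26, -21, -7, -6, -5]
Six tails, so the longest strictly decreasing subsequence of the original has length 6.

6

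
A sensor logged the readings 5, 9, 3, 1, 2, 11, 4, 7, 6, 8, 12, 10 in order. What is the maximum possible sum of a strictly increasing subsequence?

37

Let S[i] be the best sum of a strictly increasing subsequence ending at i:
i:      1  2  3  4  5  6  7  8  9 10 11 12
a[i]:   5  9  3  1  2 11  4  7  6  8 12 10
S:      5 14  3  1  3 25  7 14 13 22 37 32
Maximum is 37 (e.g. 5 + 9 + 11 + 12).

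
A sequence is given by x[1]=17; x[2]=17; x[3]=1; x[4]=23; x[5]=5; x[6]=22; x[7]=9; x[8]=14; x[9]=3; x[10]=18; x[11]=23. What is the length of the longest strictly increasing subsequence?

Let dp[i] be the length of the longest such subsequence ending at index i:
i:      1  2  3  4  5  6  7  8  9 10 11
x[i]:  17 17  1 23  5 22  9 14  3 18 23
dp:     1  1  1  2  2  3  3  4  2  5  6
Maximum dp value is 6.

6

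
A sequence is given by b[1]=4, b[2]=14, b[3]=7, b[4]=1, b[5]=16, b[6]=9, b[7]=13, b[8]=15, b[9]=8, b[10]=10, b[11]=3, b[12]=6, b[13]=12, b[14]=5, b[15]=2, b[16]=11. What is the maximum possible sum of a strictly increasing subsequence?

Let S[i] be the best sum of a strictly increasing subsequence ending at i:
i:      1  2  3  4  5  6  7  8  9 10 11 12 13 14 15 16
b[i]:   4 14  7  1 16  9 13 15  8 10  3  6 12  5  2 11
S:      4 18 11  1 34 20 33 48 19 30  4 10 42  9  3 41
Maximum is 48 (e.g. 4 + 7 + 9 + 13 + 15).

48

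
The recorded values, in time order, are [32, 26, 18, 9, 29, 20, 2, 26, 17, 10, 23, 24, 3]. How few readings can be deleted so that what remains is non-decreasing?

Fewest deletions = n − (longest non-decreasing subsequence).
Patience tails:
32 → extends → [32]
26 → replaces 32 → [26]
18 → replaces 26 → [18]
9 → replaces 18 → [9]
29 → extends → [9, 29]
20 → replaces 29 → [9, 20]
2 → replaces 9 → [2, 20]
26 → extends → [2, 20, 26]
17 → replaces 20 → [2, 17, 26]
10 → replaces 17 → [2, 10, 26]
23 → replaces 26 → [2, 10, 23]
24 → extends → [2, 10, 23, 24]
3 → replaces 10 → [2, 3, 23, 24]
Longest non-decreasing subsequence has length 4, so deletions = 13 − 4 = 9.

9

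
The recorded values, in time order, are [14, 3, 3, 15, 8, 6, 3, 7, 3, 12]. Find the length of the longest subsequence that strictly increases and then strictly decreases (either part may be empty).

inc[i] = longest strictly increasing subsequence ending at i; dec[i] = longest strictly decreasing subsequence starting at i:
i:      1  2  3  4  5  6  7  8  9 10
a[i]:  14  3  3 15  8  6  3  7  3 12
inc:    1  1  1  2  2  2  1  3  1  4
dec:    4  1  1  4  3  2  1  2  1  1
Best peak at i=4 (value 15): inc=2, dec=4, length 2+4−1 = 5.

5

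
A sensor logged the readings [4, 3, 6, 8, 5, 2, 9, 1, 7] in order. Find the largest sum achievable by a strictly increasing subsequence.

27

Let S[i] be the best sum of a strictly increasing subsequence ending at i:
i:      1  2  3  4  5  6  7  8  9
a[i]:   4  3  6  8  5  2  9  1  7
S:      4  3 10 18  9  2 27  1 17
Maximum is 27 (e.g. 4 + 6 + 8 + 9).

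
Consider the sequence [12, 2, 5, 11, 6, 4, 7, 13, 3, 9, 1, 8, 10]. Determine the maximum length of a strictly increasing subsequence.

Track the smallest tail for each achievable length (strict):
12 → extends → [12]
2 → replaces 12 → [2]
5 → extends → [2, 5]
11 → extends → [2, 5, 11]
6 → replaces 11 → [2, 5, 6]
4 → replaces 5 → [2, 4, 6]
7 → extends → [2, 4, 6, 7]
13 → extends → [2, 4, 6, 7, 13]
3 → replaces 4 → [2, 3, 6, 7, 13]
9 → replaces 13 → [2, 3, 6, 7, 9]
1 → replaces 2 → [1, 3, 6, 7, 9]
8 → replaces 9 → [1, 3, 6, 7, 8]
10 → extends → [1, 3, 6, 7, 8, 10]
Six tails, so the longest strictly increasing subsequence has length 6 (e.g. 2, 5, 6, 7, 9, 10).

6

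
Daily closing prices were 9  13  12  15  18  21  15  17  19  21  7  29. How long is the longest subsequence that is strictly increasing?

7

Track the smallest tail for each achievable length (strict):
9 → extends → [9]
13 → extends → [9, 13]
12 → replaces 13 → [9, 12]
15 → extends → [9, 12, 15]
18 → extends → [9, 12, 15, 18]
21 → extends → [9, 12, 15, 18, 21]
15 → already a tail → [9, 12, 15, 18, 21]
17 → replaces 18 → [9, 12, 15, 17, 21]
19 → replaces 21 → [9, 12, 15, 17, 19]
21 → extends → [9, 12, 15, 17, 19, 21]
7 → replaces 9 → [7, 12, 15, 17, 19, 21]
29 → extends → [7, 12, 15, 17, 19, 21, 29]
Seven tails, so the longest strictly increasing subsequence has length 7 (e.g. 9, 13, 15, 18, 19, 21, 29).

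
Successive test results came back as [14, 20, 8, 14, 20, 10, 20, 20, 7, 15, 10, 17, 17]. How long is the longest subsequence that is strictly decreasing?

Let dp[i] be the longest strictly decreasing subsequence ending at i:
i:      1  2  3  4  5  6  7  8  9 10 11 12 13
a[i]:  14 20  8 14 20 10 20 20  7 15 10 17 17
dp:     1  1  2  2  1  3  1  1  4  2  3  2  2
Maximum is 4.

4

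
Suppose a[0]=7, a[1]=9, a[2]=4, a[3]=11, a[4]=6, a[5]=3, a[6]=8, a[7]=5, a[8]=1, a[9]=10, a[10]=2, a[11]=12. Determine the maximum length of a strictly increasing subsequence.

Track the smallest tail for each achievable length (strict):
7 → extends → [7]
9 → extends → [7, 9]
4 → replaces 7 → [4, 9]
11 → extends → [4, 9, 11]
6 → replaces 9 → [4, 6, 11]
3 → replaces 4 → [3, 6, 11]
8 → replaces 11 → [3, 6, 8]
5 → replaces 6 → [3, 5, 8]
1 → replaces 3 → [1, 5, 8]
10 → extends → [1, 5, 8, 10]
2 → replaces 5 → [1, 2, 8, 10]
12 → extends → [1, 2, 8, 10, 12]
Five tails, so the longest strictly increasing subsequence has length 5 (e.g. 4, 6, 8, 10, 12).

5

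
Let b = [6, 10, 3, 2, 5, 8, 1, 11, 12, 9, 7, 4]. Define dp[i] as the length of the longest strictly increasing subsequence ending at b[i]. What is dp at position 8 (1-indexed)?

dp[i] = 1 + max{dp[j] : j<i, b[j]<b[i]} (or 1 if no such j):
i:      1  2  3  4  5  6  7  8  9 10 11 12
b[i]:   6 10  3  2  5  8  1 11 12  9  7  4
dp:     1  2  1  1  2  3  1  4  5  4  3  2
At index 8 the value is 4.

4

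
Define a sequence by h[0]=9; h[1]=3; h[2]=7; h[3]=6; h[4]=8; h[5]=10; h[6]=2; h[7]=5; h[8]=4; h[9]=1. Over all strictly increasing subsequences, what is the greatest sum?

Let S[i] be the best sum of a strictly increasing subsequence ending at i:
i:      0  1  2  3  4  5  6  7  8  9
h[i]:   9  3  7  6  8 10  2  5  4  1
S:      9  3 10  9 18 28  2  8  7  1
Maximum is 28 (e.g. 3 + 7 + 8 + 10).

28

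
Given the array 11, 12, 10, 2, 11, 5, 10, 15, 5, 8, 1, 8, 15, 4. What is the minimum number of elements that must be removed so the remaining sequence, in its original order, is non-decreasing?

Fewest deletions = n − (longest non-decreasing subsequence).
Patience tails:
11 → extends → [11]
12 → extends → [11, 12]
10 → replaces 11 → [10, 12]
2 → replaces 10 → [2, 12]
11 → replaces 12 → [2, 11]
5 → replaces 11 → [2, 5]
10 → extends → [2, 5, 10]
15 → extends → [2, 5, 10, 15]
5 → replaces 10 → [2, 5, 5, 15]
8 → replaces 15 → [2, 5, 5, 8]
1 → replaces 2 → [1, 5, 5, 8]
8 → extends → [1, 5, 5, 8, 8]
15 → extends → [1, 5, 5, 8, 8, 15]
4 → replaces 5 → [1, 4, 5, 8, 8, 15]
Longest non-decreasing subsequence has length 6, so deletions = 14 − 6 = 8.

8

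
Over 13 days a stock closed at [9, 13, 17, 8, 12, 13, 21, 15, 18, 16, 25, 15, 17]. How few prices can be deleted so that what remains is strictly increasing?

7

Fewest deletions = n − (longest strictly increasing subsequence).
Patience tails:
9 → extends → [9]
13 → extends → [9, 13]
17 → extends → [9, 13, 17]
8 → replaces 9 → [8, 13, 17]
12 → replaces 13 → [8, 12, 17]
13 → replaces 17 → [8, 12, 13]
21 → extends → [8, 12, 13, 21]
15 → replaces 21 → [8, 12, 13, 15]
18 → extends → [8, 12, 13, 15, 18]
16 → replaces 18 → [8, 12, 13, 15, 16]
25 → extends → [8, 12, 13, 15, 16, 25]
15 → already a tail → [8, 12, 13, 15, 16, 25]
17 → replaces 25 → [8, 12, 13, 15, 16, 17]
Longest strictly increasing subsequence has length 6, so deletions = 13 − 6 = 7.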